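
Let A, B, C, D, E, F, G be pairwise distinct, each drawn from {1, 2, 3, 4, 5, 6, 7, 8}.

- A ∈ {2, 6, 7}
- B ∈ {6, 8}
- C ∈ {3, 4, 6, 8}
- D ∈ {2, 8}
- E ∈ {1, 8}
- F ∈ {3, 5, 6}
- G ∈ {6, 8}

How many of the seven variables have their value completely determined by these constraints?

3

B and G share exactly the 2 values {6, 8}; by pigeonhole those values go to them, so strike 6, 8 from A, C, D, E, F.
D must be 2 (only option left). Strike 2 from A.
E must be 1 (only option left).
A has just one choice, so A = 7.
Determined: A=7, D=2, E=1. The other variables each still have more than one consistent value. That makes 3.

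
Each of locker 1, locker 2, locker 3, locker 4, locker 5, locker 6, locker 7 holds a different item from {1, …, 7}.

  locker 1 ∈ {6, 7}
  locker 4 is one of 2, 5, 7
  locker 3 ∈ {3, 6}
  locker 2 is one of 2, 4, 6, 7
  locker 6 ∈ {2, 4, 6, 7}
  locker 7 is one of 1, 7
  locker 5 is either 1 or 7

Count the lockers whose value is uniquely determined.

The 7 variables together cover exactly {1, 2, 3, 4, 5, 6, 7} — 7 values for 7 variables — and 3 appears only in locker 3's list, so locker 3 = 3.
The 6 still-open variables together cover exactly {1, 2, 4, 5, 6, 7} — 6 values for 6 variables — and 5 appears only in locker 4's list, so locker 4 = 5.
locker 5 and locker 7 between them cover only {1, 7} — a naked pair. Remove those values from locker 1, locker 2, locker 6.
locker 1 has just one choice, so locker 1 = 6. Eliminate 6 elsewhere: locker 2, locker 6.
Determined: locker 1=6, locker 3=3, locker 4=5. The other lockers each still have more than one consistent value. That makes 3.

3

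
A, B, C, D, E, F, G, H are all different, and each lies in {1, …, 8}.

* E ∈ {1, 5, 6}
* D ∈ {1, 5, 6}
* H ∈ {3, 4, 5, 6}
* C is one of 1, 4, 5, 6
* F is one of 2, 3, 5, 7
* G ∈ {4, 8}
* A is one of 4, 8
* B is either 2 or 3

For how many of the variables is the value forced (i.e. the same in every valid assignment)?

The 8 variables together cover exactly {1, 2, 3, 4, 5, 6, 7, 8} — 8 values for 8 variables — and 7 appears only in F's list, so F = 7.
The 7 still-open variables together cover exactly {1, 2, 3, 4, 5, 6, 8} — 7 values for 7 variables — and 2 appears only in B's list, so B = 2.
Among the 6 still-open variables, 3 fits only H (and all 6 values in {1, 3, 4, 5, 6, 8} must be used), so H = 3.
A and G between them cover only {4, 8} — a naked pair. Remove those values from C.
Determined: B=2, F=7, H=3. The other variables each still have more than one consistent value. That makes 3.

3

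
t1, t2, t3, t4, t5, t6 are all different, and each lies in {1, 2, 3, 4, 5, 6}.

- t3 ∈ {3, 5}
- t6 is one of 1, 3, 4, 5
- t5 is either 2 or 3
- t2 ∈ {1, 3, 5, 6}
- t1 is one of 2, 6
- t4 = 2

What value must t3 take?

t4 has just one choice, so t4 = 2. Remove 2 from t1, t5.
t5 must be 3 (only option left). So t2, t3, t6 can't be 3.
So t3 = 5.

5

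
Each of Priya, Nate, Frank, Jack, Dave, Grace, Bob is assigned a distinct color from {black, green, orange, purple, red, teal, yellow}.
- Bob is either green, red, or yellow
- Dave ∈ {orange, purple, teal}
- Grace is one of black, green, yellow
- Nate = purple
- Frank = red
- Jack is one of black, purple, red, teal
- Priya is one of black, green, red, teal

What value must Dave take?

Nate's domain is down to {purple}, so Nate = purple. Remove purple from Jack, Dave.
Frank must be red (only option left). Remove red from Priya, Jack, Bob.
The 5 still-open variables draw from only 5 values {black, green, orange, teal, yellow}, so each is used; only Dave can be orange, hence Dave = orange.

orange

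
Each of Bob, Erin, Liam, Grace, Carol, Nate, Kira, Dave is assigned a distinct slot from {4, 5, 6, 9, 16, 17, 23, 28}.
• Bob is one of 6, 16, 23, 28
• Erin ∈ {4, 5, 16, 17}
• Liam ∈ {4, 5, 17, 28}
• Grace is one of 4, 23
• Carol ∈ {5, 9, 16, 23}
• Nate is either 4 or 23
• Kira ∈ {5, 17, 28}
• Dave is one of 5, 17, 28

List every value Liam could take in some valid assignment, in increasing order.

5, 17, 28

Among the 8 variables, 6 fits only Bob (and all 8 values in {4, 5, 6, 9, 16, 17, 23, 28} must be used), so Bob = 6.
The 7 still-open variables together cover exactly {4, 5, 9, 16, 17, 23, 28} — 7 values for 7 variables — and 9 appears only in Carol's list, so Carol = 9.
The 6 still-open variables together cover exactly {4, 5, 16, 17, 23, 28} — 6 values for 6 variables — and 16 appears only in Erin's list, so Erin = 16.
The 2 variables Grace and Nate are confined to {4, 23}, which locks those values in; drop them from Liam.
No further eliminations apply; Liam can still be any of 5, 17, 28.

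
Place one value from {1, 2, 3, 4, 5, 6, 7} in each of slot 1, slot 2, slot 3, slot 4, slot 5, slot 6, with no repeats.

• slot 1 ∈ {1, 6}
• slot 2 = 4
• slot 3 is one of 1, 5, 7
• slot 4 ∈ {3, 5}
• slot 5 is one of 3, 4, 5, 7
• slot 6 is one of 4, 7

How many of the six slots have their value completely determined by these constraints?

slot 2 has just one choice, so slot 2 = 4. Eliminate 4 elsewhere: slot 5, slot 6.
slot 6's domain is down to {7}, so slot 6 = 7. Eliminate 7 elsewhere: slot 3, slot 5.
The 4 still-open variables draw from only 4 values {1, 3, 5, 6}, so each is used; only slot 1 can be 6, hence slot 1 = 6.
Among the 3 still-open variables, 1 fits only slot 3 (and all 3 values in {1, 3, 5} must be used), so slot 3 = 1.
Determined: slot 1=6, slot 2=4, slot 3=1, slot 6=7. The other slots each still have more than one consistent value. That makes 4.

4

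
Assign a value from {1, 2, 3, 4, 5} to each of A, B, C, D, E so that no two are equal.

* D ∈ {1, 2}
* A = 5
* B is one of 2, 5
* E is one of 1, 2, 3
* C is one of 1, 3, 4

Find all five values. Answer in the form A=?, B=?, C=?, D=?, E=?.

A=5, B=2, C=4, D=1, E=3

A has just one choice, so A = 5. Eliminate 5 elsewhere: B.
That leaves B = 2. Remove 2 from D, E.
D's domain is down to {1}, so D = 1. Remove 1 from C, E.
E has just one choice, so E = 3. Remove 3 from C.
C's domain is down to {4}, so C = 4.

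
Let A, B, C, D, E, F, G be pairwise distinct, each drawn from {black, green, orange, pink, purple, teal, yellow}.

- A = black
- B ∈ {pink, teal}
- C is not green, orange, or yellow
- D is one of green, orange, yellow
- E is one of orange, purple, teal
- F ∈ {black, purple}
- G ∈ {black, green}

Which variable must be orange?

A must be black (only option left). Strike black from C, F, G.
F's domain is down to {purple}, so F = purple. Eliminate purple elsewhere: C, E.
G must be green (only option left). Strike green from D.
Among the 4 still-open variables, yellow fits only D (and all 4 values in {orange, pink, teal, yellow} must be used), so D = yellow.
The 3 still-open variables together cover exactly {orange, pink, teal} — 3 values for 3 variables — and orange appears only in E's list, so E = orange.

E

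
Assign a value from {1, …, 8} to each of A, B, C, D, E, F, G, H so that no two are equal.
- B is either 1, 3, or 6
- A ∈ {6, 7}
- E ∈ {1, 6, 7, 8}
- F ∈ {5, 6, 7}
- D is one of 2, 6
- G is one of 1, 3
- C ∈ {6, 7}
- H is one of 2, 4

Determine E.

Among the 8 variables, 4 fits only H (and all 8 values in {1, 2, 3, 4, 5, 6, 7, 8} must be used), so H = 4.
The 7 still-open variables together cover exactly {1, 2, 3, 5, 6, 7, 8} — 7 values for 7 variables — and 2 appears only in D's list, so D = 2.
The 6 still-open variables together cover exactly {1, 3, 5, 6, 7, 8} — 6 values for 6 variables — and 5 appears only in F's list, so F = 5.
The 5 still-open variables draw from only 5 values {1, 3, 6, 7, 8}, so each is used; only E can be 8, hence E = 8.

8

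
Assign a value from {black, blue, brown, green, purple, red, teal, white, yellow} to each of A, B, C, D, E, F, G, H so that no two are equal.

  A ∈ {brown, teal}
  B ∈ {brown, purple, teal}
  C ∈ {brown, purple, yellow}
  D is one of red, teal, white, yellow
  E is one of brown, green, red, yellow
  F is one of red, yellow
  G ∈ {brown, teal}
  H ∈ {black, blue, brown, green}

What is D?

A and G share exactly the 2 values {brown, teal}; by pigeonhole those values go to them, so strike brown, teal from B, C, D, E, H.
B's domain is down to {purple}, so B = purple. So C can't be purple.
C's domain is down to {yellow}, so C = yellow. Eliminate yellow elsewhere: D, E, F.
F must be red (only option left). Strike red from D, E.
So D = white.

white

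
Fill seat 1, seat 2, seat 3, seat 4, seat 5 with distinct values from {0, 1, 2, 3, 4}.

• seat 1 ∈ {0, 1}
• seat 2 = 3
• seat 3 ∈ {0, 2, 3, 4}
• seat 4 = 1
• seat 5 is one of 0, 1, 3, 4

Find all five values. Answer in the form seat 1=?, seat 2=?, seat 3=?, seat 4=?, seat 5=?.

seat 1=0, seat 2=3, seat 3=2, seat 4=1, seat 5=4

seat 2 must be 3 (only option left). So seat 3, seat 5 can't be 3.
That leaves seat 4 = 1. Strike 1 from seat 1, seat 5.
seat 1 must be 0 (only option left). So seat 3, seat 5 can't be 0.
That leaves seat 5 = 4. So seat 3 can't be 4.
seat 3 must be 2 (only option left).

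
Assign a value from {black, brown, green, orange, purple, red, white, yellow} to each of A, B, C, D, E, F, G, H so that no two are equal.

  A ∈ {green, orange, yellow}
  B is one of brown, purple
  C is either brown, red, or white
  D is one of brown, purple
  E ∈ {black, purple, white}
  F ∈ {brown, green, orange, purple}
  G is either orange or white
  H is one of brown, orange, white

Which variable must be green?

The 8 variables draw from only 8 values {black, brown, green, orange, purple, red, white, yellow}, so each is used; only E can be black, hence E = black.
The 7 still-open variables together cover exactly {brown, green, orange, purple, red, white, yellow} — 7 values for 7 variables — and red appears only in C's list, so C = red.
Among the 6 still-open variables, yellow fits only A (and all 6 values in {brown, green, orange, purple, white, yellow} must be used), so A = yellow.
Among the 5 still-open variables, green fits only F (and all 5 values in {brown, green, orange, purple, white} must be used), so F = green.

F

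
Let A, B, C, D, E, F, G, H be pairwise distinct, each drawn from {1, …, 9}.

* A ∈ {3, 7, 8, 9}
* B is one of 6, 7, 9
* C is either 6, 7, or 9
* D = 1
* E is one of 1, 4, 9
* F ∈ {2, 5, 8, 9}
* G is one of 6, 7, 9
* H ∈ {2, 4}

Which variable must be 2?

D must be 1 (only option left). Eliminate 1 elsewhere: E.
The 3 variables B, C, G are confined to {6, 7, 9}, which locks those values in; drop them from A, E, F.
E has just one choice, so E = 4. Remove 4 from H.
So 2 goes to H.

H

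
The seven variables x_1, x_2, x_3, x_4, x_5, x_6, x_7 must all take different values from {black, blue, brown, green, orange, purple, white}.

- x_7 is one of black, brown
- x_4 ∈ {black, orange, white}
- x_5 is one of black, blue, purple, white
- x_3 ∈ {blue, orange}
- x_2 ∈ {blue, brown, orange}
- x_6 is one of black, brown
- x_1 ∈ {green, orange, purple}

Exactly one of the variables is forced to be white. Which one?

The 7 variables together cover exactly {black, blue, brown, green, orange, purple, white} — 7 values for 7 variables — and green appears only in x_1's list, so x_1 = green.
The 6 still-open variables draw from only 6 values {black, blue, brown, orange, purple, white}, so each is used; only x_5 can be purple, hence x_5 = purple.
The 5 still-open variables together cover exactly {black, blue, brown, orange, white} — 5 values for 5 variables — and white appears only in x_4's list, so x_4 = white.

x_4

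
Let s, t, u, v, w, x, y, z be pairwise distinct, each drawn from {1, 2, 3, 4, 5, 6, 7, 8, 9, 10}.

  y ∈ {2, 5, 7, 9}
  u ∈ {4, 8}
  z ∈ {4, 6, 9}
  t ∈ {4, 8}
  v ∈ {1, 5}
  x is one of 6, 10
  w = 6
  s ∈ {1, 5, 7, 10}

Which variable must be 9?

z

w has just one choice, so w = 6. Strike 6 from x, z.
x has just one choice, so x = 10. Remove 10 from s.
t and u share exactly the 2 values {4, 8}; by pigeonhole those values go to them, so strike 4, 8 from z.
So 9 goes to z.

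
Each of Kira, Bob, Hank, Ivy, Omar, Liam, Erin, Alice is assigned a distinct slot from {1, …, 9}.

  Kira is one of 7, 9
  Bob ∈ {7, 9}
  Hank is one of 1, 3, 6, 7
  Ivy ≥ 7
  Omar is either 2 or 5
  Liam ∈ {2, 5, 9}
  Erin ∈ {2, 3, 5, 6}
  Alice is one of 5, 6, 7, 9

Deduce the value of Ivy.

The 8 variables together cover exactly {1, 2, 3, 5, 6, 7, 8, 9} — 8 values for 8 variables — and 1 appears only in Hank's list, so Hank = 1.
Among the 7 still-open variables, 3 fits only Erin (and all 7 values in {2, 3, 5, 6, 7, 8, 9} must be used), so Erin = 3.
Among the 6 still-open variables, 6 fits only Alice (and all 6 values in {2, 5, 6, 7, 8, 9} must be used), so Alice = 6.
Among the 5 still-open variables, 8 fits only Ivy (and all 5 values in {2, 5, 7, 8, 9} must be used), so Ivy = 8.

8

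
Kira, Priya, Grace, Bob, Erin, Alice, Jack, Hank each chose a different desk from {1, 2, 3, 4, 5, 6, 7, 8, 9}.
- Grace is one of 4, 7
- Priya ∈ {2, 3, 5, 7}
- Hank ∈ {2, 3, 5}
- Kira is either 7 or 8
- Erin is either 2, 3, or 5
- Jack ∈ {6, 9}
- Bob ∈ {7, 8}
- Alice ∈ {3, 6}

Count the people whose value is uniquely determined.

3

The 8 variables together cover exactly {2, 3, 4, 5, 6, 7, 8, 9} — 8 values for 8 variables — and 4 appears only in Grace's list, so Grace = 4.
Among the 7 still-open variables, 9 fits only Jack (and all 7 values in {2, 3, 5, 6, 7, 8, 9} must be used), so Jack = 9.
The 6 still-open variables together cover exactly {2, 3, 5, 6, 7, 8} — 6 values for 6 variables — and 6 appears only in Alice's list, so Alice = 6.
The 2 variables Kira and Bob are confined to {7, 8}, which locks those values in; drop them from Priya.
Determined: Grace=4, Alice=6, Jack=9. The other people each still have more than one consistent value. That makes 3.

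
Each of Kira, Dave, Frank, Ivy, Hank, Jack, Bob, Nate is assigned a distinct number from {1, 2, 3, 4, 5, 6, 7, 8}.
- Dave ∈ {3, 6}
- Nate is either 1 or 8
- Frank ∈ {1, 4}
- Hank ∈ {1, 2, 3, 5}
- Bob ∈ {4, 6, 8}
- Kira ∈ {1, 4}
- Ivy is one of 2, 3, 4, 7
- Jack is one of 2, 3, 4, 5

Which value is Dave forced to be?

3

The 8 variables together cover exactly {1, 2, 3, 4, 5, 6, 7, 8} — 8 values for 8 variables — and 7 appears only in Ivy's list, so Ivy = 7.
The 2 variables Kira and Frank are confined to {1, 4}, which locks those values in; drop them from Hank, Jack, Bob, Nate.
Nate's domain is down to {8}, so Nate = 8. Strike 8 from Bob.
Bob has just one choice, so Bob = 6. Eliminate 6 elsewhere: Dave.
So Dave = 3.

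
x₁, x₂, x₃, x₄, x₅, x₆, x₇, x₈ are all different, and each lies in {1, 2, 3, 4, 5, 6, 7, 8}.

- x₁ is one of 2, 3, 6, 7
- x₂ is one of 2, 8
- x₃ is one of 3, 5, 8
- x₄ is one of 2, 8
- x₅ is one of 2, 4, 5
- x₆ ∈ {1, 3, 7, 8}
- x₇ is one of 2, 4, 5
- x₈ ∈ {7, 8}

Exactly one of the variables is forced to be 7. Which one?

x₈

The 8 variables draw from only 8 values {1, 2, 3, 4, 5, 6, 7, 8}, so each is used; only x₆ can be 1, hence x₆ = 1.
The 7 still-open variables draw from only 7 values {2, 3, 4, 5, 6, 7, 8}, so each is used; only x₁ can be 6, hence x₁ = 6.
The 6 still-open variables draw from only 6 values {2, 3, 4, 5, 7, 8}, so each is used; only x₃ can be 3, hence x₃ = 3.
Among the 5 still-open variables, 7 fits only x₈ (and all 5 values in {2, 4, 5, 7, 8} must be used), so x₈ = 7.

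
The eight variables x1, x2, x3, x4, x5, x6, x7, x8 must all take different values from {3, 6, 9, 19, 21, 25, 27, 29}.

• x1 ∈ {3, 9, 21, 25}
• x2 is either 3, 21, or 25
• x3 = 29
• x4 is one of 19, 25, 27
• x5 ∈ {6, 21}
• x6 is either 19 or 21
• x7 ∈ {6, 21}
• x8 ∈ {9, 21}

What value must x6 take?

19

x3 has just one choice, so x3 = 29.
The 7 still-open variables together cover exactly {3, 6, 9, 19, 21, 25, 27} — 7 values for 7 variables — and 27 appears only in x4's list, so x4 = 27.
The 6 still-open variables together cover exactly {3, 6, 9, 19, 21, 25} — 6 values for 6 variables — and 19 appears only in x6's list, so x6 = 19.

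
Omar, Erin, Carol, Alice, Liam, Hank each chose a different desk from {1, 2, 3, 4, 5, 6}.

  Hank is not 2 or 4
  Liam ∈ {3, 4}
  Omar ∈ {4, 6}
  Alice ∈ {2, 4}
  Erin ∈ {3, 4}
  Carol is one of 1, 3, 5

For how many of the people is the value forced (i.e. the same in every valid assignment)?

Among the 6 variables, 2 fits only Alice (and all 6 values in {1, 2, 3, 4, 5, 6} must be used), so Alice = 2.
Erin and Liam share exactly the 2 values {3, 4}; by pigeonhole those values go to them, so strike 3, 4 from Omar, Carol, Hank.
That leaves Omar = 6. Strike 6 from Hank.
Determined: Omar=6, Alice=2. The other people each still have more than one consistent value. That makes 2.

2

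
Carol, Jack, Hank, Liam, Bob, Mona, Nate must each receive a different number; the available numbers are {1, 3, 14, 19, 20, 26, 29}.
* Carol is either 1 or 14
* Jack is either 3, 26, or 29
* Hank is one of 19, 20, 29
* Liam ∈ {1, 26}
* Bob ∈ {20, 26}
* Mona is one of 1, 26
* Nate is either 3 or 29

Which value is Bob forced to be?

Among the 7 variables, 14 fits only Carol (and all 7 values in {1, 3, 14, 19, 20, 26, 29} must be used), so Carol = 14.
The 6 still-open variables together cover exactly {1, 3, 19, 20, 26, 29} — 6 values for 6 variables — and 19 appears only in Hank's list, so Hank = 19.
The 5 still-open variables draw from only 5 values {1, 3, 20, 26, 29}, so each is used; only Bob can be 20, hence Bob = 20.

20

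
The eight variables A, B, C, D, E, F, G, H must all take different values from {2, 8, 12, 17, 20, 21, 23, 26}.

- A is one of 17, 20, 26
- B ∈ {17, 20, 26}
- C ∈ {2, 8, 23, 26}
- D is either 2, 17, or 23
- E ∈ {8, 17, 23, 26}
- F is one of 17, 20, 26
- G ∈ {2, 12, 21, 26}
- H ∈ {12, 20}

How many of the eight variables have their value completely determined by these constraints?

2

The 8 variables together cover exactly {2, 8, 12, 17, 20, 21, 23, 26} — 8 values for 8 variables — and 21 appears only in G's list, so G = 21.
The 7 still-open variables draw from only 7 values {2, 8, 12, 17, 20, 23, 26}, so each is used; only H can be 12, hence H = 12.
A, B, F between them cover only {17, 20, 26} — a naked triple. Remove those values from C, D, E.
Determined: G=21, H=12. The other variables each still have more than one consistent value. That makes 2.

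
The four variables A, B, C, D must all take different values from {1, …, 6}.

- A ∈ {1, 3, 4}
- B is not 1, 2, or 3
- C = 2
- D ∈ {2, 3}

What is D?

3

C's domain is down to {2}, so C = 2. Strike 2 from D.
So D = 3.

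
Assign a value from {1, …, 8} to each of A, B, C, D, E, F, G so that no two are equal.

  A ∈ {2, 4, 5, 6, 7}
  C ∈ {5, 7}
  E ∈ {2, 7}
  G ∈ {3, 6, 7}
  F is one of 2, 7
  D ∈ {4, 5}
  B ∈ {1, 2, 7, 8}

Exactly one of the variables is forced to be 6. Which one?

A

E and F between them cover only {2, 7} — a naked pair. Remove those values from A, B, C, G.
C's domain is down to {5}, so C = 5. Remove 5 from A, D.
D's domain is down to {4}, so D = 4. Remove 4 from A.
So 6 goes to A.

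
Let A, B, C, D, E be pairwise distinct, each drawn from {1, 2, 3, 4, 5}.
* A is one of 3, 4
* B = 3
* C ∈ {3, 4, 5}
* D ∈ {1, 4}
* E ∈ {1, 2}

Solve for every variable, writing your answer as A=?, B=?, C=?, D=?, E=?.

A=4, B=3, C=5, D=1, E=2

B's domain is down to {3}, so B = 3. So A, C can't be 3.
That leaves A = 4. Strike 4 from C, D.
C must be 5 (only option left).
D has just one choice, so D = 1. Remove 1 from E.
That leaves E = 2.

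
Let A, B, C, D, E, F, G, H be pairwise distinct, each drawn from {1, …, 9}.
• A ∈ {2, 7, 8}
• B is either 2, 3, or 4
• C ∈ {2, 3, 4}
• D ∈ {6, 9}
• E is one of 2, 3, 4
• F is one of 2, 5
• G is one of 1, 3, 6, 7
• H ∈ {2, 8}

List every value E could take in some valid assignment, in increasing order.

B, C, E between them cover only {2, 3, 4} — a naked triple. Remove those values from A, F, G, H.
That leaves F = 5.
H must be 8 (only option left). Strike 8 from A.
That leaves A = 7. Strike 7 from G.
No further eliminations apply; E can still be any of 2, 3, 4.

2, 3, 4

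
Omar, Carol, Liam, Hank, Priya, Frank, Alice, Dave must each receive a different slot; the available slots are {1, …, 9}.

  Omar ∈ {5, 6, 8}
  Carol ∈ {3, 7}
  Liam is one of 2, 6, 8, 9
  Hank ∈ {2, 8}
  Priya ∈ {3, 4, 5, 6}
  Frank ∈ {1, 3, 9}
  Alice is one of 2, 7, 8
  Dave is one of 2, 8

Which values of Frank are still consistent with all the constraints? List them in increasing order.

The 2 variables Hank and Dave are confined to {2, 8}, which locks those values in; drop them from Omar, Liam, Alice.
Alice has just one choice, so Alice = 7. Eliminate 7 elsewhere: Carol.
Carol must be 3 (only option left). Strike 3 from Priya, Frank.
No further eliminations apply; Frank can still be any of 1, 9.

1, 9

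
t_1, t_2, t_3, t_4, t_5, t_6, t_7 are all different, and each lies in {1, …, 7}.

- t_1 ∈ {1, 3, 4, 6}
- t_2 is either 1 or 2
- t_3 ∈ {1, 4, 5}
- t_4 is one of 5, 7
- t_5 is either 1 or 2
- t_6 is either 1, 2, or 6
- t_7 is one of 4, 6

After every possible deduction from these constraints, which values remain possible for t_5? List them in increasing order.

1, 2

The 7 variables together cover exactly {1, 2, 3, 4, 5, 6, 7} — 7 values for 7 variables — and 3 appears only in t_1's list, so t_1 = 3.
Among the 6 still-open variables, 7 fits only t_4 (and all 6 values in {1, 2, 4, 5, 6, 7} must be used), so t_4 = 7.
Among the 5 still-open variables, 5 fits only t_3 (and all 5 values in {1, 2, 4, 5, 6} must be used), so t_3 = 5.
The 4 still-open variables together cover exactly {1, 2, 4, 6} — 4 values for 4 variables — and 4 appears only in t_7's list, so t_7 = 4.
The 3 still-open variables together cover exactly {1, 2, 6} — 3 values for 3 variables — and 6 appears only in t_6's list, so t_6 = 6.
No further eliminations apply; t_5 can still be any of 1, 2.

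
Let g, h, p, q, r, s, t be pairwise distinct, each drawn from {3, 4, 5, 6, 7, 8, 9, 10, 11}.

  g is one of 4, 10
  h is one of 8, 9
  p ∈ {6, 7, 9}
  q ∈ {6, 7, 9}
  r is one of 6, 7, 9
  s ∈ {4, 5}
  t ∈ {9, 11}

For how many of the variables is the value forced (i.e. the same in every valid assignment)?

The 3 variables p, q, r are confined to {6, 7, 9}, which locks those values in; drop them from h, t.
That leaves h = 8.
t must be 11 (only option left).
Determined: h=8, t=11. The other variables each still have more than one consistent value. That makes 2.

2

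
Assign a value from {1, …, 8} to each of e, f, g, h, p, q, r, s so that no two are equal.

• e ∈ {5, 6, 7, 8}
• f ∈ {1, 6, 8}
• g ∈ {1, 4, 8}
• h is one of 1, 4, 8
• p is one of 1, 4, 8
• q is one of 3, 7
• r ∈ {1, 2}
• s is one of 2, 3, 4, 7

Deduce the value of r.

The 8 variables draw from only 8 values {1, 2, 3, 4, 5, 6, 7, 8}, so each is used; only e can be 5, hence e = 5.
Among the 7 still-open variables, 6 fits only f (and all 7 values in {1, 2, 3, 4, 6, 7, 8} must be used), so f = 6.
g, h, p share exactly the 3 values {1, 4, 8}; by pigeonhole those values go to them, so strike 1, 4, 8 from r, s.
So r = 2.

2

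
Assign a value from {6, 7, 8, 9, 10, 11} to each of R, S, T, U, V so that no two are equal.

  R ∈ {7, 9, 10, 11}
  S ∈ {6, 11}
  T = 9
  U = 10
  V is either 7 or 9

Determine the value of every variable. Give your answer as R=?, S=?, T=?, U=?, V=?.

R=11, S=6, T=9, U=10, V=7

T's domain is down to {9}, so T = 9. So R, V can't be 9.
U's domain is down to {10}, so U = 10. So R can't be 10.
That leaves V = 7. Eliminate 7 elsewhere: R.
R must be 11 (only option left). So S can't be 11.
S must be 6 (only option left).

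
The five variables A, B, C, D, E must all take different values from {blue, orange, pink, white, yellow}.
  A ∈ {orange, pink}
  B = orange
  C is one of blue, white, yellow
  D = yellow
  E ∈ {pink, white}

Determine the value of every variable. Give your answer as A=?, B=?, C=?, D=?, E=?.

B must be orange (only option left). So A can't be orange.
D's domain is down to {yellow}, so D = yellow. So C can't be yellow.
That leaves A = pink. Remove pink from E.
E's domain is down to {white}, so E = white. Strike white from C.
C's domain is down to {blue}, so C = blue.

A=pink, B=orange, C=blue, D=yellow, E=white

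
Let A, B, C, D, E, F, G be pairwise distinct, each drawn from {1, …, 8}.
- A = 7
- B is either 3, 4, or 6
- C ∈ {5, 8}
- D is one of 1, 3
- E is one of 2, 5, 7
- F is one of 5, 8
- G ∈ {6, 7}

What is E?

2

A must be 7 (only option left). Strike 7 from E, G.
G's domain is down to {6}, so G = 6. Remove 6 from B.
C and F share exactly the 2 values {5, 8}; by pigeonhole those values go to them, so strike 5, 8 from E.
So E = 2.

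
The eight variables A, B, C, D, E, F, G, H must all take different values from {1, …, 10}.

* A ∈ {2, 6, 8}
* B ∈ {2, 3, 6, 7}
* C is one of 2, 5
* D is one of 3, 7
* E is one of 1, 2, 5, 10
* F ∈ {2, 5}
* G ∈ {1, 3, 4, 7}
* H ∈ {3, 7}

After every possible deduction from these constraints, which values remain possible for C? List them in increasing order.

2, 5

The 2 variables C and F are confined to {2, 5}, which locks those values in; drop them from A, B, E.
D and H between them cover only {3, 7} — a naked pair. Remove those values from B, G.
B has just one choice, so B = 6. Remove 6 from A.
A must be 8 (only option left).
No further eliminations apply; C can still be any of 2, 5.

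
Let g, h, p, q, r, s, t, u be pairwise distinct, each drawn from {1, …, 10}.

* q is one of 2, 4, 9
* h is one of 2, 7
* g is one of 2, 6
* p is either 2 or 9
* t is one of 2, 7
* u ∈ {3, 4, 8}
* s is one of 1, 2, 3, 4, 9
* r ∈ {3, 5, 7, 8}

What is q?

4

h and t between them cover only {2, 7} — a naked pair. Remove those values from g, p, q, r, s.
g has just one choice, so g = 6.
p has just one choice, so p = 9. Eliminate 9 elsewhere: q, s.
So q = 4.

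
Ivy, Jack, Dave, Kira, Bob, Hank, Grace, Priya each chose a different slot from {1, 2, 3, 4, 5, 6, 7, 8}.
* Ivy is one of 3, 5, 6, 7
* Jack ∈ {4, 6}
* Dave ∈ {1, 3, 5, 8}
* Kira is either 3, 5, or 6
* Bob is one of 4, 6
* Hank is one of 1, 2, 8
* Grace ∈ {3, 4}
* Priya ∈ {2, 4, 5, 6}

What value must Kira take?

The 8 variables draw from only 8 values {1, 2, 3, 4, 5, 6, 7, 8}, so each is used; only Ivy can be 7, hence Ivy = 7.
Jack and Bob between them cover only {4, 6} — a naked pair. Remove those values from Kira, Grace, Priya.
Grace must be 3 (only option left). Remove 3 from Dave, Kira.
So Kira = 5.

5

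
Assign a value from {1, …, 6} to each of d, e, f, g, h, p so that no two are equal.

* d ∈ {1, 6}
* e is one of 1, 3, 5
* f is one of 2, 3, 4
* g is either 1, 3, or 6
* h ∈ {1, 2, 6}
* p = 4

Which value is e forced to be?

p must be 4 (only option left). Strike 4 from f.
Among the 5 still-open variables, 5 fits only e (and all 5 values in {1, 2, 3, 5, 6} must be used), so e = 5.

5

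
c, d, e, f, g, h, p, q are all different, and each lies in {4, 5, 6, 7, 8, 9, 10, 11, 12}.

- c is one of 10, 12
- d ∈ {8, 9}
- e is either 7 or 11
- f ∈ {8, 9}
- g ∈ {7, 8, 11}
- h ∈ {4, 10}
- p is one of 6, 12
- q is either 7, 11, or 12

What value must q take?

12

The 8 variables together cover exactly {4, 6, 7, 8, 9, 10, 11, 12} — 8 values for 8 variables — and 4 appears only in h's list, so h = 4.
Among the 7 still-open variables, 6 fits only p (and all 7 values in {6, 7, 8, 9, 10, 11, 12} must be used), so p = 6.
Among the 6 still-open variables, 10 fits only c (and all 6 values in {7, 8, 9, 10, 11, 12} must be used), so c = 10.
The 5 still-open variables draw from only 5 values {7, 8, 9, 11, 12}, so each is used; only q can be 12, hence q = 12.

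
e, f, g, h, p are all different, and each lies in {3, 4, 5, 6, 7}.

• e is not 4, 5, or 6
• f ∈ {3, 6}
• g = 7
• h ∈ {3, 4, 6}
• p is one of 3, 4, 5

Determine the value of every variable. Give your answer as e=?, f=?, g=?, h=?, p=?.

g must be 7 (only option left). Remove 7 from e.
e has just one choice, so e = 3. Eliminate 3 elsewhere: f, h, p.
f has just one choice, so f = 6. So h can't be 6.
h must be 4 (only option left). Eliminate 4 elsewhere: p.
p's domain is down to {5}, so p = 5.

e=3, f=6, g=7, h=4, p=5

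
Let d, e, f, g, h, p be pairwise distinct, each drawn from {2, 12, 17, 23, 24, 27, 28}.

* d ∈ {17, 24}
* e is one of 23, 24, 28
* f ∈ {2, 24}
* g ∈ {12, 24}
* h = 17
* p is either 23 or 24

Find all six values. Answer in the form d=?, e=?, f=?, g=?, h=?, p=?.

h's domain is down to {17}, so h = 17. So d can't be 17.
That leaves d = 24. So e, f, g, p can't be 24.
f's domain is down to {2}, so f = 2.
g's domain is down to {12}, so g = 12.
p has just one choice, so p = 23. Remove 23 from e.
e's domain is down to {28}, so e = 28.

d=24, e=28, f=2, g=12, h=17, p=23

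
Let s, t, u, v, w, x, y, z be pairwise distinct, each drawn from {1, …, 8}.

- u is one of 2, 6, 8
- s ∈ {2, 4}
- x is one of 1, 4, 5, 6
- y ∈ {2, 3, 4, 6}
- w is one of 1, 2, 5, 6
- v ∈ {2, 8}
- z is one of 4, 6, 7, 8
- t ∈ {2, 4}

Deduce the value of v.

8

The 8 variables draw from only 8 values {1, 2, 3, 4, 5, 6, 7, 8}, so each is used; only y can be 3, hence y = 3.
Among the 7 still-open variables, 7 fits only z (and all 7 values in {1, 2, 4, 5, 6, 7, 8} must be used), so z = 7.
s and t share exactly the 2 values {2, 4}; by pigeonhole those values go to them, so strike 2, 4 from u, v, w, x.
So v = 8.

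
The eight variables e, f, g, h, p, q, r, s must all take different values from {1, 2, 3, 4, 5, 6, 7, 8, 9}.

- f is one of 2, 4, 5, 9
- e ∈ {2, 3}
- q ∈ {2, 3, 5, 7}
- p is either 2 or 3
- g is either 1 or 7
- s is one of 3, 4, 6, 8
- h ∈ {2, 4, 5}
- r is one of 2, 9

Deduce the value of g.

The 2 variables e and p are confined to {2, 3}, which locks those values in; drop them from f, h, q, r, s.
That leaves r = 9. Eliminate 9 elsewhere: f.
f and h share exactly the 2 values {4, 5}; by pigeonhole those values go to them, so strike 4, 5 from q, s.
That leaves q = 7. Eliminate 7 elsewhere: g.
So g = 1.

1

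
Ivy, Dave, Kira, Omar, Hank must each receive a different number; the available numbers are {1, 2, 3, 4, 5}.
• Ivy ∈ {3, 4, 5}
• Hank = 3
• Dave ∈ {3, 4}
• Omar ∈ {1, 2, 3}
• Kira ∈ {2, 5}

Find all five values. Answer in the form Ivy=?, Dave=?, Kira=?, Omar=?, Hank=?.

Ivy=5, Dave=4, Kira=2, Omar=1, Hank=3

Hank's domain is down to {3}, so Hank = 3. Eliminate 3 elsewhere: Ivy, Dave, Omar.
Dave's domain is down to {4}, so Dave = 4. So Ivy can't be 4.
Ivy must be 5 (only option left). Strike 5 from Kira.
That leaves Kira = 2. Eliminate 2 elsewhere: Omar.
That leaves Omar = 1.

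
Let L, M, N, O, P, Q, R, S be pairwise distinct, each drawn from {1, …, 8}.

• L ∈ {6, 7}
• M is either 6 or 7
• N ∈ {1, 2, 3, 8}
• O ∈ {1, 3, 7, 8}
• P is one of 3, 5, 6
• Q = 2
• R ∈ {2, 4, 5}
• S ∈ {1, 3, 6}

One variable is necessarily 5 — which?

Q's domain is down to {2}, so Q = 2. Strike 2 from N, R.
The 7 still-open variables draw from only 7 values {1, 3, 4, 5, 6, 7, 8}, so each is used; only R can be 4, hence R = 4.
Among the 6 still-open variables, 5 fits only P (and all 6 values in {1, 3, 5, 6, 7, 8} must be used), so P = 5.

P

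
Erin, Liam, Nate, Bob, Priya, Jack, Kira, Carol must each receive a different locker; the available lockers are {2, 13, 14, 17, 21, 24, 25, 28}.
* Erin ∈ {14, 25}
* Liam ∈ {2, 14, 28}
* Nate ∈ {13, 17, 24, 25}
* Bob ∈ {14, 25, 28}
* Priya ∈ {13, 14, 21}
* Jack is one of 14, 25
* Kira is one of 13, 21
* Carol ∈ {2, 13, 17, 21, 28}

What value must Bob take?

28

The 8 variables together cover exactly {2, 13, 14, 17, 21, 24, 25, 28} — 8 values for 8 variables — and 24 appears only in Nate's list, so Nate = 24.
The 7 still-open variables draw from only 7 values {2, 13, 14, 17, 21, 25, 28}, so each is used; only Carol can be 17, hence Carol = 17.
The 6 still-open variables together cover exactly {2, 13, 14, 21, 25, 28} — 6 values for 6 variables — and 2 appears only in Liam's list, so Liam = 2.
The 5 still-open variables draw from only 5 values {13, 14, 21, 25, 28}, so each is used; only Bob can be 28, hence Bob = 28.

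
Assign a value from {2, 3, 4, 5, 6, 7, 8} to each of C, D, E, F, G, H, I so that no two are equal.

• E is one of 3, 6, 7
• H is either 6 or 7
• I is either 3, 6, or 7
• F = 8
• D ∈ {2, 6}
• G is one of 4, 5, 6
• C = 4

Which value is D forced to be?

2

C's domain is down to {4}, so C = 4. Eliminate 4 elsewhere: G.
That leaves F = 8.
Among the 5 still-open variables, 2 fits only D (and all 5 values in {2, 3, 5, 6, 7} must be used), so D = 2.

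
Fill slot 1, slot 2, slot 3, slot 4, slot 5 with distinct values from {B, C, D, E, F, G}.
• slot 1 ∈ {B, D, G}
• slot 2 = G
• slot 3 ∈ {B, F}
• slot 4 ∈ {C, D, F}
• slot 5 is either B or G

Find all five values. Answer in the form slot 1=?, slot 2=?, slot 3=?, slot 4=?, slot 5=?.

slot 1=D, slot 2=G, slot 3=F, slot 4=C, slot 5=B

slot 2's domain is down to {G}, so slot 2 = G. Strike G from slot 1, slot 5.
slot 5's domain is down to {B}, so slot 5 = B. Remove B from slot 1, slot 3.
slot 1's domain is down to {D}, so slot 1 = D. Eliminate D elsewhere: slot 4.
slot 3 has just one choice, so slot 3 = F. Remove F from slot 4.
slot 4's domain is down to {C}, so slot 4 = C.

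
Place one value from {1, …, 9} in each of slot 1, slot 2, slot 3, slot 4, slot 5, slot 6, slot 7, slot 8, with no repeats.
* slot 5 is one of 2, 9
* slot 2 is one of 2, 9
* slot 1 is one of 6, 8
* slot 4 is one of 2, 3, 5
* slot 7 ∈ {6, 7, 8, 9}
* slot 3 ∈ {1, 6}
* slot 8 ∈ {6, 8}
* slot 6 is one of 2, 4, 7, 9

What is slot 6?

4

The 2 variables slot 1 and slot 8 are confined to {6, 8}, which locks those values in; drop them from slot 3, slot 7.
slot 3 must be 1 (only option left).
The 2 variables slot 2 and slot 5 are confined to {2, 9}, which locks those values in; drop them from slot 4, slot 6, slot 7.
slot 7's domain is down to {7}, so slot 7 = 7. Remove 7 from slot 6.
So slot 6 = 4.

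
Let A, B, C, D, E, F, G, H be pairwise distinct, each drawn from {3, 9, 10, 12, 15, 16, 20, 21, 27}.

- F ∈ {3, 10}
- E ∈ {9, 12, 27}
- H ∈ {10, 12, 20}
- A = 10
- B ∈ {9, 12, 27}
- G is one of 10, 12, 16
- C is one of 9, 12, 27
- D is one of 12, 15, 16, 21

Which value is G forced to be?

16

A must be 10 (only option left). Strike 10 from F, G, H.
F has just one choice, so F = 3.
B, C, E between them cover only {9, 12, 27} — a naked triple. Remove those values from D, G, H.
So G = 16.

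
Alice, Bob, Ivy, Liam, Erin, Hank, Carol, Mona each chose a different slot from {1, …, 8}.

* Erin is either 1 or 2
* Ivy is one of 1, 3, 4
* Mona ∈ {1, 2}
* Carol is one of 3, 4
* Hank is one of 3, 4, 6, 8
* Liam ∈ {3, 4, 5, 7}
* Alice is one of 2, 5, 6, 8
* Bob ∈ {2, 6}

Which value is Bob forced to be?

Among the 8 variables, 7 fits only Liam (and all 8 values in {1, 2, 3, 4, 5, 6, 7, 8} must be used), so Liam = 7.
Among the 7 still-open variables, 5 fits only Alice (and all 7 values in {1, 2, 3, 4, 5, 6, 8} must be used), so Alice = 5.
The 6 still-open variables draw from only 6 values {1, 2, 3, 4, 6, 8}, so each is used; only Hank can be 8, hence Hank = 8.
The 5 still-open variables together cover exactly {1, 2, 3, 4, 6} — 5 values for 5 variables — and 6 appears only in Bob's list, so Bob = 6.

6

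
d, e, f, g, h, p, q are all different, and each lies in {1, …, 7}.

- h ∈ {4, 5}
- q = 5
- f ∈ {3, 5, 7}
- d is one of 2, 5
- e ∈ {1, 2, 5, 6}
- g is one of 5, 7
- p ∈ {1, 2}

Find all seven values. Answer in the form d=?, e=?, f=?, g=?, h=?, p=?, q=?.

d=2, e=6, f=3, g=7, h=4, p=1, q=5

q has just one choice, so q = 5. Remove 5 from d, e, f, g, h.
d's domain is down to {2}, so d = 2. Eliminate 2 elsewhere: e, p.
g's domain is down to {7}, so g = 7. Remove 7 from f.
That leaves h = 4.
p's domain is down to {1}, so p = 1. So e can't be 1.
e has just one choice, so e = 6.
f has just one choice, so f = 3.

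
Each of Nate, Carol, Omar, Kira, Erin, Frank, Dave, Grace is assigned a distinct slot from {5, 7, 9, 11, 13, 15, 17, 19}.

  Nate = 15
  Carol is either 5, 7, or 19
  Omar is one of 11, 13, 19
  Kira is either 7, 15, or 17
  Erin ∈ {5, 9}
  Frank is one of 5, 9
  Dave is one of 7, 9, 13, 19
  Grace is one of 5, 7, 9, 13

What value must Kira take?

17

Nate must be 15 (only option left). Eliminate 15 elsewhere: Kira.
Among the 7 still-open variables, 11 fits only Omar (and all 7 values in {5, 7, 9, 11, 13, 17, 19} must be used), so Omar = 11.
The 6 still-open variables together cover exactly {5, 7, 9, 13, 17, 19} — 6 values for 6 variables — and 17 appears only in Kira's list, so Kira = 17.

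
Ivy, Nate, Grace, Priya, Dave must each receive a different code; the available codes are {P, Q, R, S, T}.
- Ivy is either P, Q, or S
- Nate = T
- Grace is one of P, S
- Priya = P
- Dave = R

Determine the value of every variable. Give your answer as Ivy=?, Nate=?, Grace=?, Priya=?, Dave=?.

Nate must be T (only option left).
Priya has just one choice, so Priya = P. Eliminate P elsewhere: Ivy, Grace.
Dave must be R (only option left).
That leaves Grace = S. So Ivy can't be S.
Ivy has just one choice, so Ivy = Q.

Ivy=Q, Nate=T, Grace=S, Priya=P, Dave=R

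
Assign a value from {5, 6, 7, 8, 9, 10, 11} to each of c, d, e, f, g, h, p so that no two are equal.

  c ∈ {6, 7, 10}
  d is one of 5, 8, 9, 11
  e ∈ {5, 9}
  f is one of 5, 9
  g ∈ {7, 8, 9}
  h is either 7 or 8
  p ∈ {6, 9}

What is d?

11

The 7 variables together cover exactly {5, 6, 7, 8, 9, 10, 11} — 7 values for 7 variables — and 10 appears only in c's list, so c = 10.
The 6 still-open variables together cover exactly {5, 6, 7, 8, 9, 11} — 6 values for 6 variables — and 6 appears only in p's list, so p = 6.
The 5 still-open variables draw from only 5 values {5, 7, 8, 9, 11}, so each is used; only d can be 11, hence d = 11.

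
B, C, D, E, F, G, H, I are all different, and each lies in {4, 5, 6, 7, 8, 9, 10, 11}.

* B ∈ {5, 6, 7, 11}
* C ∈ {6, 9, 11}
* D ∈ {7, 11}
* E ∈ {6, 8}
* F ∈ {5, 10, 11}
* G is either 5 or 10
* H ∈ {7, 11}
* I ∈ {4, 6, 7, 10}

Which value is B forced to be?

Among the 8 variables, 4 fits only I (and all 8 values in {4, 5, 6, 7, 8, 9, 10, 11} must be used), so I = 4.
The 7 still-open variables draw from only 7 values {5, 6, 7, 8, 9, 10, 11}, so each is used; only E can be 8, hence E = 8.
The 6 still-open variables together cover exactly {5, 6, 7, 9, 10, 11} — 6 values for 6 variables — and 9 appears only in C's list, so C = 9.
Among the 5 still-open variables, 6 fits only B (and all 5 values in {5, 6, 7, 10, 11} must be used), so B = 6.

6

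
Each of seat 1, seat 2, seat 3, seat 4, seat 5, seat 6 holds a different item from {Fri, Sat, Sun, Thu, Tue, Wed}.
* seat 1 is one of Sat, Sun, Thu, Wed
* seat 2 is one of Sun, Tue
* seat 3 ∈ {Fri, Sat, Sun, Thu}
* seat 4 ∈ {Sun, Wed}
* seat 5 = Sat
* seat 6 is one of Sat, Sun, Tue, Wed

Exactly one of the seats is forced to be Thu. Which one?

seat 1

seat 5 must be Sat (only option left). Eliminate Sat elsewhere: seat 1, seat 3, seat 6.
Among the 5 still-open variables, Fri fits only seat 3 (and all 5 values in {Fri, Sun, Thu, Tue, Wed} must be used), so seat 3 = Fri.
Among the 4 still-open variables, Thu fits only seat 1 (and all 4 values in {Sun, Thu, Tue, Wed} must be used), so seat 1 = Thu.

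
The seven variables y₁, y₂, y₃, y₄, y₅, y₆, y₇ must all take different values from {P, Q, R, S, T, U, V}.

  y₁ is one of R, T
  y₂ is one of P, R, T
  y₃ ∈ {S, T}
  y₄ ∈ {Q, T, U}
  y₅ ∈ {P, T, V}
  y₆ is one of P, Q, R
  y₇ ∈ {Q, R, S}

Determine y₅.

Among the 7 variables, U fits only y₄ (and all 7 values in {P, Q, R, S, T, U, V} must be used), so y₄ = U.
Among the 6 still-open variables, V fits only y₅ (and all 6 values in {P, Q, R, S, T, V} must be used), so y₅ = V.

V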